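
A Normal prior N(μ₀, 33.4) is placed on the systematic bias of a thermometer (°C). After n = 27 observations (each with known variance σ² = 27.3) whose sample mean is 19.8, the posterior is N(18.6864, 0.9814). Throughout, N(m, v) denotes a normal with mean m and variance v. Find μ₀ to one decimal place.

μ₀ = -18.1

With known observation variance, the Normal–Normal posterior has precision τ_n = τ₀ + n/σ² and mean μ_n = (τ₀μ₀ + (n/σ²)x̄)/τ_n.
Here τ₀ = 1/33.4 = 0.029940 and τ_data = 27/27.3 = 0.989011, so τ_n = 1.018951.
Rearranging for μ₀: μ₀ = (μ_n·τ_n − τ_data·x̄)/τ₀ = (18.6864·1.018951 − 0.989011·19.8) / 0.029940 = -0.541892/0.029940 ≈ -18.1.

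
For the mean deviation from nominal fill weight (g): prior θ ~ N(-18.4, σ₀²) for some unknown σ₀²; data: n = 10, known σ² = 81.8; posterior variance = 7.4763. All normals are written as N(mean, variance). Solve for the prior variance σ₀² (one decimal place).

σ₀² = 86.9

For the Normal–Normal model with known σ², precisions add: τ_n = τ₀ + n/σ².
So 1/σ₀² = 1/7.4763 − 10/81.8 = 0.133756 − 0.122249 = 0.011507.
Hence σ₀² = 1/0.011507 ≈ 86.9.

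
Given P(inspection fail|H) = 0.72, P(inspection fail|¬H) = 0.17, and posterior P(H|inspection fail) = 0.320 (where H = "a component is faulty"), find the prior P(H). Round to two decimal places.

P(H) = 0.10

Bayes' rule in odds form gives O(H|E) = O(H)·[P(E|H)/P(E|¬H)], hence O(H) = O(H|E)/LR.
Posterior odds = 0.320/(1−0.320) = 0.4706. LR = 0.72/0.17 = 4.2353.
Prior odds = 0.4706/4.2353 = 0.1111, so P(H) = 0.1111/(1+0.1111) ≈ 0.10.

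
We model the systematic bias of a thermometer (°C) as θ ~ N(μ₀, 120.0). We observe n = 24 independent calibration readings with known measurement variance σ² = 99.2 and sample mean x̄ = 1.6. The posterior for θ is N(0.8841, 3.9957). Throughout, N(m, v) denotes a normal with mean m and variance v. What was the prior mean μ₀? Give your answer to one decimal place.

μ₀ = -19.9

With known observation variance, the Normal–Normal posterior has precision τ_n = τ₀ + n/σ² and mean μ_n = (τ₀μ₀ + (n/σ²)x̄)/τ_n.
Here τ₀ = 1/120.0 = 0.008333 and τ_data = 24/99.2 = 0.241935, so τ_n = 0.250268.
Rearranging for μ₀: μ₀ = (μ_n·τ_n − τ_data·x̄)/τ₀ = (0.8841·0.250268 − 0.241935·1.6) / 0.008333 = -0.165834/0.008333 ≈ -19.9.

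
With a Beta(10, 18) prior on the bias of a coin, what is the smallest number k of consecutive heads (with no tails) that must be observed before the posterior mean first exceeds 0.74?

k = 42

After k heads and 0 tails the posterior is Beta(10+k, 18), with mean (10+k)/(10+18+k).
Set (10+k)/(28+k) > 0.74 and solve: k > (0.74·28 − 10)/(1 − 0.74) = 41.231.
The smallest integer exceeding 41.231 is 42.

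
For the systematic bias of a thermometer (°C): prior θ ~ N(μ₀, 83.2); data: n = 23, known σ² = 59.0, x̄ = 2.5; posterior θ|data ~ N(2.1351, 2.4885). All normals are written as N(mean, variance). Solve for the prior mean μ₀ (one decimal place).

The posterior mean is a precision-weighted average: μ_n = (τ₀μ₀ + τ_data·x̄)/(τ₀+τ_data), with τ₀=1/σ₀² and τ_data=n/σ².
Here τ₀ = 1/83.2 = 0.012019 and τ_data = 23/59.0 = 0.389831, so τ_n = 0.401850.
Rearranging for μ₀: μ₀ = (μ_n·τ_n − τ_data·x̄)/τ₀ = (2.1351·0.401850 − 0.389831·2.5) / 0.012019 = -0.116588/0.012019 ≈ -9.7.

μ₀ = -9.7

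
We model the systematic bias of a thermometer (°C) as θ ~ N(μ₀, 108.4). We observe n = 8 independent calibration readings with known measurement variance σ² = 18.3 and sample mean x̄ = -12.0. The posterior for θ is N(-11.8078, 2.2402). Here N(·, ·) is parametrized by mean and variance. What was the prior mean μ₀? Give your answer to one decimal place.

The posterior mean is a precision-weighted average: μ_n = (τ₀μ₀ + τ_data·x̄)/(τ₀+τ_data), with τ₀=1/σ₀² and τ_data=n/σ².
Here τ₀ = 1/108.4 = 0.009225 and τ_data = 8/18.3 = 0.437158, so τ_n = 0.446383.
Rearranging for μ₀: μ₀ = (μ_n·τ_n − τ_data·x̄)/τ₀ = (-11.8078·0.446383 − 0.437158·-12.0) / 0.009225 = -0.024905/0.009225 ≈ -2.7.

μ₀ = -2.7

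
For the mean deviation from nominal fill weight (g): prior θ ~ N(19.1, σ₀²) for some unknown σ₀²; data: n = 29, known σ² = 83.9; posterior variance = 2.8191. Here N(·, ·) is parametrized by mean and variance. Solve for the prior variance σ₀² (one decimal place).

σ₀² = 110.2

For the Normal–Normal model with known σ², precisions add: τ_n = τ₀ + n/σ².
So 1/σ₀² = 1/2.8191 − 29/83.9 = 0.354723 − 0.345650 = 0.009073.
Hence σ₀² = 1/0.009073 ≈ 110.2.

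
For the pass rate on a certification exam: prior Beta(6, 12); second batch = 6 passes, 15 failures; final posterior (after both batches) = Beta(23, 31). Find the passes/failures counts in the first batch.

11 passes and 4 failures

Sequential conjugate updates are equivalent to a single update on the pooled data, so total successes = posterior α − prior α and total failures = posterior β − prior β.
Total across both batches: 23−6=17 passes, 31−12=19 failures.
Subtract the second batch: 17−6=11 passes and 19−15=4 failures.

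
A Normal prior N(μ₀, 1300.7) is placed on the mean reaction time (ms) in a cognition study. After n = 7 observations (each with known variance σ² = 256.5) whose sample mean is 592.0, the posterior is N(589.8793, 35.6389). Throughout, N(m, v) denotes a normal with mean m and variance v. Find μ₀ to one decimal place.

The posterior mean is a precision-weighted average: μ_n = (τ₀μ₀ + τ_data·x̄)/(τ₀+τ_data), with τ₀=1/σ₀² and τ_data=n/σ².
Here τ₀ = 1/1300.7 = 0.000769 and τ_data = 7/256.5 = 0.027290, so τ_n = 0.028059.
Rearranging for μ₀: μ₀ = (μ_n·τ_n − τ_data·x̄)/τ₀ = (589.8793·0.028059 − 0.027290·592.0) / 0.000769 = 0.395743/0.000769 ≈ 514.6.

μ₀ = 514.6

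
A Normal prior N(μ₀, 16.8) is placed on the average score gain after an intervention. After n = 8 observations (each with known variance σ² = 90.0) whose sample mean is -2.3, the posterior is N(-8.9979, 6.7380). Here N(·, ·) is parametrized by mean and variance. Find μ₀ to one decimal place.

The posterior mean is a precision-weighted average: μ_n = (τ₀μ₀ + τ_data·x̄)/(τ₀+τ_data), with τ₀=1/σ₀² and τ_data=n/σ².
Here τ₀ = 1/16.8 = 0.059524 and τ_data = 8/90.0 = 0.088889, so τ_n = 0.148413.
Rearranging for μ₀: μ₀ = (μ_n·τ_n − τ_data·x̄)/τ₀ = (-8.9979·0.148413 − 0.088889·-2.3) / 0.059524 = -1.130961/0.059524 ≈ -19.0.

μ₀ = -19.0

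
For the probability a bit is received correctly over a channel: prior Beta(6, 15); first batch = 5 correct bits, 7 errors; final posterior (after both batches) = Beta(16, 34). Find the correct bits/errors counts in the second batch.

5 correct bits and 12 errors

Sequential conjugate updates are equivalent to a single update on the pooled data, so total successes = posterior α − prior α and total failures = posterior β − prior β.
Total across both batches: 16−6=10 correct bits, 34−15=19 errors.
Subtract the first batch: 10−5=5 correct bits and 19−7=12 errors.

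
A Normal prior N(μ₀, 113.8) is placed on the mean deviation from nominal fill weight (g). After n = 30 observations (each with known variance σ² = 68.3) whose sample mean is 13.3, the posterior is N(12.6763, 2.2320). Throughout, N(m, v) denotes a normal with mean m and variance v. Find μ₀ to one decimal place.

μ₀ = -18.5

With known observation variance, the Normal–Normal posterior has precision τ_n = τ₀ + n/σ² and mean μ_n = (τ₀μ₀ + (n/σ²)x̄)/τ_n.
Here τ₀ = 1/113.8 = 0.008787 and τ_data = 30/68.3 = 0.439239, so τ_n = 0.448026.
Rearranging for μ₀: μ₀ = (μ_n·τ_n − τ_data·x̄)/τ₀ = (12.6763·0.448026 − 0.439239·13.3) / 0.008787 = -0.162567/0.008787 ≈ -18.5.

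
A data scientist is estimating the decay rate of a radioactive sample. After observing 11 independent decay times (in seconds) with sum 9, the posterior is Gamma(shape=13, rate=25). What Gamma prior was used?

Gamma(shape=2, rate=16)

For an exponential likelihood with a Gamma(α, β) prior on the rate, n observations with total T give posterior Gamma(α+n, β+T).
So α = 13 − 11 = 2 and β = 25 − 9 = 16.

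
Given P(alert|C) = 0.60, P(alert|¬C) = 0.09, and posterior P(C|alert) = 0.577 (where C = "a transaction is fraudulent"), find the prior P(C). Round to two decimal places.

P(C) = 0.17

Bayes' rule in odds form gives O(C|E) = O(C)·[P(E|C)/P(E|¬C)], hence O(C) = O(C|E)/LR.
Posterior odds = 0.577/(1−0.577) = 1.3641. LR = 0.60/0.09 = 6.6667.
Prior odds = 1.3641/6.6667 = 0.2046, so P(C) = 0.2046/(1+0.2046) ≈ 0.17.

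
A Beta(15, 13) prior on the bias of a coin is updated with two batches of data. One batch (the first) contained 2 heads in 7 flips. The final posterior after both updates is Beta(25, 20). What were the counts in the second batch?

Sequential conjugate updates are equivalent to a single update on the pooled data, so total successes = posterior α − prior α and total failures = posterior β − prior β.
Total across both batches: 25−15=10 heads, 20−13=7 tails.
Subtract the first batch: 10−2=8 heads and 7−5=2 tails.

8 heads and 2 tails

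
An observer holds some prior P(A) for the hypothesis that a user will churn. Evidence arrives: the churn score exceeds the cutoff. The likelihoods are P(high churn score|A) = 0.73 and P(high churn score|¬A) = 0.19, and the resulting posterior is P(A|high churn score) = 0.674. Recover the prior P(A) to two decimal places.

Bayes' rule in odds form gives O(A|E) = O(A)·[P(E|A)/P(E|¬A)], hence O(A) = O(A|E)/LR.
Posterior odds = 0.674/(1−0.674) = 2.0675. LR = 0.73/0.19 = 3.8421.
Prior odds = 2.0675/3.8421 = 0.5381, so P(A) = 0.5381/(1+0.5381) ≈ 0.35.

P(A) = 0.35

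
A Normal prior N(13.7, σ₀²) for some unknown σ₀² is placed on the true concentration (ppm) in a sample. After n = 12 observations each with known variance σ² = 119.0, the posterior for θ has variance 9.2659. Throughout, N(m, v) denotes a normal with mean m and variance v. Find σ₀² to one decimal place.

σ₀² = 141.2

For the Normal–Normal model with known σ², precisions add: τ_n = τ₀ + n/σ².
So 1/σ₀² = 1/9.2659 − 12/119.0 = 0.107923 − 0.100840 = 0.007083.
Hence σ₀² = 1/0.007083 ≈ 141.2.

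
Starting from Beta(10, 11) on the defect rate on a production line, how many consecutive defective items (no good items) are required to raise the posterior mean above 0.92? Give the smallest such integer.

After k defective items and 0 good items the posterior is Beta(10+k, 11), with mean (10+k)/(10+11+k).
Set (10+k)/(21+k) > 0.92 and solve: k > (0.92·21 − 10)/(1 − 0.92) = 116.500.
The smallest integer exceeding 116.500 is 117, and checking k=117: (127)/(138) = 0.9203 > 0.92.

k = 117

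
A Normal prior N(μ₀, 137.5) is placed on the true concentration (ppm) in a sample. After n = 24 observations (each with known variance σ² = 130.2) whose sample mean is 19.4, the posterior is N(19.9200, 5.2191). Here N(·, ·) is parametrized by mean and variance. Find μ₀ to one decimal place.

μ₀ = 33.1

With known observation variance, the Normal–Normal posterior has precision τ_n = τ₀ + n/σ² and mean μ_n = (τ₀μ₀ + (n/σ²)x̄)/τ_n.
Here τ₀ = 1/137.5 = 0.007273 and τ_data = 24/130.2 = 0.184332, so τ_n = 0.191605.
Rearranging for μ₀: μ₀ = (μ_n·τ_n − τ_data·x̄)/τ₀ = (19.9200·0.191605 − 0.184332·19.4) / 0.007273 = 0.240731/0.007273 ≈ 33.1.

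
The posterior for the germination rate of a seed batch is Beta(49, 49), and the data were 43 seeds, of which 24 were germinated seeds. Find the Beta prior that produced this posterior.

A Beta(α, β) prior with s successes and f failures in binomial data gives a Beta(α+s, β+f) posterior.
Subtract the data counts: 49−24=25, 49−19=30.

Beta(25, 30)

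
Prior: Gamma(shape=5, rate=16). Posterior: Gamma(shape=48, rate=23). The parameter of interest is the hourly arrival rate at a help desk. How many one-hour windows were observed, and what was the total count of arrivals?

Gamma–Poisson conjugacy: posterior shape = α + Σxᵢ, posterior rate = β + n.
Matching: Σxᵢ = 48 − 5 = 43 and n = 23 − 16 = 7.

n = 7 one-hour windows with total 43 arrivals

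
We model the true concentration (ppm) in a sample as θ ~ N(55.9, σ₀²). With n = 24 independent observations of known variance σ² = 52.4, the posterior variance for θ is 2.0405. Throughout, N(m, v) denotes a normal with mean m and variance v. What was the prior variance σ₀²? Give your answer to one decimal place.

Posterior precision equals prior precision plus data precision: 1/σ_n² = 1/σ₀² + n/σ².
So 1/σ₀² = 1/2.0405 − 24/52.4 = 0.490076 − 0.458015 = 0.032061.
Hence σ₀² = 1/0.032061 ≈ 31.2.

σ₀² = 31.2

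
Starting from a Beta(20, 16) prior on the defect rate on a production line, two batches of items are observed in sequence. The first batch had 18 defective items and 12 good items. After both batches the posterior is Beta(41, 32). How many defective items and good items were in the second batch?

3 defective items and 4 good items

Because Beta–binomial updating is additive in the counts, the combined data contributed (α_post−α_prior, β_post−β_prior) successes and failures.
Total across both batches: 41−20=21 defective items, 32−16=16 good items.
Subtract the first batch: 21−18=3 defective items and 16−12=4 good items.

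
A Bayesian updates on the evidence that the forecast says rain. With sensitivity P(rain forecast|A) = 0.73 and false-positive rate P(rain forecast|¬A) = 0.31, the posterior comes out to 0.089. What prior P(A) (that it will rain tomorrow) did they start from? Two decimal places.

Bayes' rule in odds form gives O(A|E) = O(A)·[P(E|A)/P(E|¬A)], hence O(A) = O(A|E)/LR.
Posterior odds = 0.089/(1−0.089) = 0.0977. LR = 0.73/0.31 = 2.3548.
Prior odds = 0.0977/2.3548 = 0.0415, so P(A) = 0.0415/(1+0.0415) ≈ 0.04.

P(A) = 0.04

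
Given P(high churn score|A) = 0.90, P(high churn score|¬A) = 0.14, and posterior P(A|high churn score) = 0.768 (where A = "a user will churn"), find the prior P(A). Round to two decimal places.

P(A) = 0.34

In odds form, posterior odds = prior odds × likelihood ratio, so prior odds = posterior odds ÷ LR.
Posterior odds = 0.768/(1−0.768) = 3.3103. LR = 0.90/0.14 = 6.4286.
Prior odds = 3.3103/6.4286 = 0.5149, so P(A) = 0.5149/(1+0.5149) ≈ 0.34.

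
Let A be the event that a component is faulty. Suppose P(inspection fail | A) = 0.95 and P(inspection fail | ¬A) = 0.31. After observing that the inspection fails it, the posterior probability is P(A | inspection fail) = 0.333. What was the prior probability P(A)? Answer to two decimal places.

Bayes' rule in odds form gives O(A|E) = O(A)·[P(E|A)/P(E|¬A)], hence O(A) = O(A|E)/LR.
Posterior odds = 0.333/(1−0.333) = 0.4993. LR = 0.95/0.31 = 3.0645.
Prior odds = 0.4993/3.0645 = 0.1629, so P(A) = 0.1629/(1+0.1629) ≈ 0.14.

P(A) = 0.14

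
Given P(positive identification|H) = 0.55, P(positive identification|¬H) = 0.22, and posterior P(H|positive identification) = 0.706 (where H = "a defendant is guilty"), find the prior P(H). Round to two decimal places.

P(H) = 0.49

In odds form, posterior odds = prior odds × likelihood ratio, so prior odds = posterior odds ÷ LR.
Posterior odds = 0.706/(1−0.706) = 2.4014. LR = 0.55/0.22 = 2.5000.
Prior odds = 2.4014/2.5000 = 0.9606, so P(H) = 0.9606/(1+0.9606) ≈ 0.49.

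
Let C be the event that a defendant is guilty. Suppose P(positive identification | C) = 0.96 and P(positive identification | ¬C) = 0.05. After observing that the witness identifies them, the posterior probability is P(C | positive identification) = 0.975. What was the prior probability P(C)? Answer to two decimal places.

P(C) = 0.67

Bayes' rule in odds form gives O(C|E) = O(C)·[P(E|C)/P(E|¬C)], hence O(C) = O(C|E)/LR.
Posterior odds = 0.975/(1−0.975) = 39.0000. LR = 0.96/0.05 = 19.2000.
Prior odds = 39.0000/19.2000 = 2.0312, so P(C) = 2.0312/(1+2.0312) ≈ 0.67.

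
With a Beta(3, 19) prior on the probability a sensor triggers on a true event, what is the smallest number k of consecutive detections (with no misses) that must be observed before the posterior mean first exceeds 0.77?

After k detections and 0 misses the posterior is Beta(3+k, 19), with mean (3+k)/(3+19+k).
Set (3+k)/(22+k) > 0.77 and solve: k > (0.77·22 − 3)/(1 − 0.77) = 60.609.
The smallest integer exceeding 60.609 is 61.

k = 61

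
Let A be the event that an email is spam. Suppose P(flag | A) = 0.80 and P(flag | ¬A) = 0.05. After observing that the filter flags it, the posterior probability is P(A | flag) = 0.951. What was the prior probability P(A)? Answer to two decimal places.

Bayes' rule in odds form gives O(A|E) = O(A)·[P(E|A)/P(E|¬A)], hence O(A) = O(A|E)/LR.
Posterior odds = 0.951/(1−0.951) = 19.4082. LR = 0.80/0.05 = 16.0000.
Prior odds = 19.4082/16.0000 = 1.2130, so P(A) = 1.2130/(1+1.2130) ≈ 0.55.

P(A) = 0.55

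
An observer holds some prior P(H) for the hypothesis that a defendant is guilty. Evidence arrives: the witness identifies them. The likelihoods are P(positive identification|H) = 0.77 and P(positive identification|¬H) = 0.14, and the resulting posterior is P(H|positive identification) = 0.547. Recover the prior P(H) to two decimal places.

Bayes' rule in odds form gives O(H|E) = O(H)·[P(E|H)/P(E|¬H)], hence O(H) = O(H|E)/LR.
Posterior odds = 0.547/(1−0.547) = 1.2075. LR = 0.77/0.14 = 5.5000.
Prior odds = 1.2075/5.5000 = 0.2195, so P(H) = 0.2195/(1+0.2195) ≈ 0.18.

P(H) = 0.18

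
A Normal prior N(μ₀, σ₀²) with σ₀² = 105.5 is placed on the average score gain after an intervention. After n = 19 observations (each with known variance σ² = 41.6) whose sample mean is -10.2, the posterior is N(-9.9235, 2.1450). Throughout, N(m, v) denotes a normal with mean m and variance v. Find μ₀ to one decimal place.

μ₀ = 3.4

The posterior mean is a precision-weighted average: μ_n = (τ₀μ₀ + τ_data·x̄)/(τ₀+τ_data), with τ₀=1/σ₀² and τ_data=n/σ².
Here τ₀ = 1/105.5 = 0.009479 and τ_data = 19/41.6 = 0.456731, so τ_n = 0.466210.
Rearranging for μ₀: μ₀ = (μ_n·τ_n − τ_data·x̄)/τ₀ = (-9.9235·0.466210 − 0.456731·-10.2) / 0.009479 = 0.032221/0.009479 ≈ 3.4.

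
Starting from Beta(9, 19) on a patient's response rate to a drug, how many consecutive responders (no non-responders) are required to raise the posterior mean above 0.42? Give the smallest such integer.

k = 5

After k responders and 0 non-responders the posterior is Beta(9+k, 19), with mean (9+k)/(9+19+k).
Set (9+k)/(28+k) > 0.42 and solve: k > (0.42·28 − 9)/(1 − 0.42) = 4.759.
The smallest integer exceeding 4.759 is 5.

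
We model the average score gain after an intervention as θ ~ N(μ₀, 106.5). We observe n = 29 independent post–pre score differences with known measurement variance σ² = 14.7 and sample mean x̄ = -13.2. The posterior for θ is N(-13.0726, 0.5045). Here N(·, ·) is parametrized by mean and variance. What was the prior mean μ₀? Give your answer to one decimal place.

The posterior mean is a precision-weighted average: μ_n = (τ₀μ₀ + τ_data·x̄)/(τ₀+τ_data), with τ₀=1/σ₀² and τ_data=n/σ².
Here τ₀ = 1/106.5 = 0.009390 and τ_data = 29/14.7 = 1.972789, so τ_n = 1.982179.
Rearranging for μ₀: μ₀ = (μ_n·τ_n − τ_data·x̄)/τ₀ = (-13.0726·1.982179 − 1.972789·-13.2) / 0.009390 = 0.128582/0.009390 ≈ 13.7.

μ₀ = 13.7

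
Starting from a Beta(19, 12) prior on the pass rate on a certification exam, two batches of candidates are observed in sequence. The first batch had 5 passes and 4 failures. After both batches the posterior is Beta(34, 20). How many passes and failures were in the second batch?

10 passes and 4 failures

Sequential conjugate updates are equivalent to a single update on the pooled data, so total successes = posterior α − prior α and total failures = posterior β − prior β.
Total across both batches: 34−19=15 passes, 20−12=8 failures.
Subtract the first batch: 15−5=10 passes and 8−4=4 failures.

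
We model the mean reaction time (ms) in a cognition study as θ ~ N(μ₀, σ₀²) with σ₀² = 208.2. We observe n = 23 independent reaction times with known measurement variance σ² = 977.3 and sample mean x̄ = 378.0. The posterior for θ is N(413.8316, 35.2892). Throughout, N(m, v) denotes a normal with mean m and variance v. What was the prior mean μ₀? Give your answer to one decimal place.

The posterior mean is a precision-weighted average: μ_n = (τ₀μ₀ + τ_data·x̄)/(τ₀+τ_data), with τ₀=1/σ₀² and τ_data=n/σ².
Here τ₀ = 1/208.2 = 0.004803 and τ_data = 23/977.3 = 0.023534, so τ_n = 0.028337.
Rearranging for μ₀: μ₀ = (μ_n·τ_n − τ_data·x̄)/τ₀ = (413.8316·0.028337 − 0.023534·378.0) / 0.004803 = 2.830894/0.004803 ≈ 589.4.

μ₀ = 589.4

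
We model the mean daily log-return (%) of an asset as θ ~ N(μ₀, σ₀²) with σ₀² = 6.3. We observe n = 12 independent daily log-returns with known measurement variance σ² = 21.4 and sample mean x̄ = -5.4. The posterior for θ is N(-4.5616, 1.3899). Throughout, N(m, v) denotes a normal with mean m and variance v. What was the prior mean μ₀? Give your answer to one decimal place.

μ₀ = -1.6

The posterior mean is a precision-weighted average: μ_n = (τ₀μ₀ + τ_data·x̄)/(τ₀+τ_data), with τ₀=1/σ₀² and τ_data=n/σ².
Here τ₀ = 1/6.3 = 0.158730 and τ_data = 12/21.4 = 0.560748, so τ_n = 0.719478.
Rearranging for μ₀: μ₀ = (μ_n·τ_n − τ_data·x̄)/τ₀ = (-4.5616·0.719478 − 0.560748·-5.4) / 0.158730 = -0.253932/0.158730 ≈ -1.6.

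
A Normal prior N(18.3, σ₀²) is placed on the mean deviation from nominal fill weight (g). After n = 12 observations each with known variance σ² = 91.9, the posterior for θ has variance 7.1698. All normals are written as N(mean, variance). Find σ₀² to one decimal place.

Posterior precision equals prior precision plus data precision: 1/σ_n² = 1/σ₀² + n/σ².
So 1/σ₀² = 1/7.1698 − 12/91.9 = 0.139474 − 0.130577 = 0.008897.
Hence σ₀² = 1/0.008897 ≈ 112.4.

σ₀² = 112.4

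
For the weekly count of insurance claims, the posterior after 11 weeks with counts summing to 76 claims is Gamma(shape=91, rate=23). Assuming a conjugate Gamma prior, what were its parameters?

Gamma(shape=15, rate=12)

A Gamma(α, β) prior (rate parametrization) on a Poisson rate with n observations summing to S gives posterior Gamma(α+S, β+n).
So α = 91 − 76 = 15 and β = 23 − 11 = 12.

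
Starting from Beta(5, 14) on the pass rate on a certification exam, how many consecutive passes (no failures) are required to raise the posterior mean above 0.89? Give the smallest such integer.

After k passes and 0 failures the posterior is Beta(5+k, 14), with mean (5+k)/(5+14+k).
Set (5+k)/(19+k) > 0.89 and solve: k > (0.89·19 − 5)/(1 − 0.89) = 108.273.
The smallest integer exceeding 108.273 is 109.

k = 109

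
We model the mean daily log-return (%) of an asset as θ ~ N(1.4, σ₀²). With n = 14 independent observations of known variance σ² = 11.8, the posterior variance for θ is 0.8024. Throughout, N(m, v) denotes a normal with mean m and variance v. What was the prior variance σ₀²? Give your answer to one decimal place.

σ₀² = 16.7

For the Normal–Normal model with known σ², precisions add: τ_n = τ₀ + n/σ².
So 1/σ₀² = 1/0.8024 − 14/11.8 = 1.246261 − 1.186441 = 0.059820.
Hence σ₀² = 1/0.059820 ≈ 16.7.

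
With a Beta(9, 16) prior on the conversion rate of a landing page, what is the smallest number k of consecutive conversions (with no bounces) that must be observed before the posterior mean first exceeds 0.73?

k = 35

After k conversions and 0 bounces the posterior is Beta(9+k, 16), with mean (9+k)/(9+16+k).
Set (9+k)/(25+k) > 0.73 and solve: k > (0.73·25 − 9)/(1 − 0.73) = 34.259.
The smallest integer exceeding 34.259 is 35.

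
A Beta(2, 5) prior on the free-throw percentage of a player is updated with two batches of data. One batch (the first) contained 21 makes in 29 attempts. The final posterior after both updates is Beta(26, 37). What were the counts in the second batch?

Because Beta–binomial updating is additive in the counts, the combined data contributed (α_post−α_prior, β_post−β_prior) successes and failures.
Total across both batches: 26−2=24 makes, 37−5=32 misses.
Subtract the first batch: 24−21=3 makes and 32−8=24 misses.

3 makes and 24 misses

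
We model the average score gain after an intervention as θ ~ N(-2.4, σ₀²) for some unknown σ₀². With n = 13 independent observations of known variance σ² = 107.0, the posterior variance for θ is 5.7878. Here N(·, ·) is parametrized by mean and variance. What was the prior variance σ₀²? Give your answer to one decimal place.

σ₀² = 19.5

For the Normal–Normal model with known σ², precisions add: τ_n = τ₀ + n/σ².
So 1/σ₀² = 1/5.7878 − 13/107.0 = 0.172777 − 0.121495 = 0.051282.
Hence σ₀² = 1/0.051282 ≈ 19.5.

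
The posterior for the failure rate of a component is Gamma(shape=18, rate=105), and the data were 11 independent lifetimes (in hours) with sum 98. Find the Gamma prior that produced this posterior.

Gamma–exponential conjugacy: posterior shape = α + n, posterior rate = β + Σtᵢ.
So α = 18 − 11 = 7 and β = 105 − 98 = 7.

Gamma(shape=7, rate=7)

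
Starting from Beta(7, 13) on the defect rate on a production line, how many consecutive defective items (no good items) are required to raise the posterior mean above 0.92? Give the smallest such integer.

After k defective items and 0 good items the posterior is Beta(7+k, 13), with mean (7+k)/(7+13+k).
Set (7+k)/(20+k) > 0.92 and solve: k > (0.92·20 − 7)/(1 − 0.92) = 142.500.
The smallest integer exceeding 142.500 is 143, and checking k=143: (150)/(163) = 0.9202 > 0.92.

k = 143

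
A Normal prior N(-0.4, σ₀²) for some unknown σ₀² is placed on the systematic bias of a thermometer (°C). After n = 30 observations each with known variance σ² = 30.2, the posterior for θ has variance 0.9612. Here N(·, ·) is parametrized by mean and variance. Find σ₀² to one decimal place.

σ₀² = 21.3

For the Normal–Normal model with known σ², precisions add: τ_n = τ₀ + n/σ².
So 1/σ₀² = 1/0.9612 − 30/30.2 = 1.040366 − 0.993377 = 0.046989.
Hence σ₀² = 1/0.046989 ≈ 21.3.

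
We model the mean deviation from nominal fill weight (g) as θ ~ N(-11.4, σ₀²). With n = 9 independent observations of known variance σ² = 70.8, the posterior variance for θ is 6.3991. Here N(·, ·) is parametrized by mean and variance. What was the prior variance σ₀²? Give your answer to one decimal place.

Posterior precision equals prior precision plus data precision: 1/σ_n² = 1/σ₀² + n/σ².
So 1/σ₀² = 1/6.3991 − 9/70.8 = 0.156272 − 0.127119 = 0.029153.
Hence σ₀² = 1/0.029153 ≈ 34.3.

σ₀² = 34.3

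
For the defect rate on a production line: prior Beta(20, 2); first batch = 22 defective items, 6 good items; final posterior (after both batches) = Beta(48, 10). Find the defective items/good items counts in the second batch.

Because Beta–binomial updating is additive in the counts, the combined data contributed (α_post−α_prior, β_post−β_prior) successes and failures.
Total across both batches: 48−20=28 defective items, 10−2=8 good items.
Subtract the first batch: 28−22=6 defective items and 8−6=2 good items.

6 defective items and 2 good items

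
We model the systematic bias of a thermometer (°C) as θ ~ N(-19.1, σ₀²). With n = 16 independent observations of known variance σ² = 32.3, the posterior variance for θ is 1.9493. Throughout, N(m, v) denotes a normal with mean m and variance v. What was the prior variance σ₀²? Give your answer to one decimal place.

Posterior precision equals prior precision plus data precision: 1/σ_n² = 1/σ₀² + n/σ².
So 1/σ₀² = 1/1.9493 − 16/32.3 = 0.513005 − 0.495356 = 0.017649.
Hence σ₀² = 1/0.017649 ≈ 56.7.

σ₀² = 56.7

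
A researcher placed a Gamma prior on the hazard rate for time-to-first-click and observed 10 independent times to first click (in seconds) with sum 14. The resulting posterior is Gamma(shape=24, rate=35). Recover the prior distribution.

For an exponential likelihood with a Gamma(α, β) prior on the rate, n observations with total T give posterior Gamma(α+n, β+T).
So α = 24 − 10 = 14 and β = 35 − 14 = 21.

Gamma(shape=14, rate=21)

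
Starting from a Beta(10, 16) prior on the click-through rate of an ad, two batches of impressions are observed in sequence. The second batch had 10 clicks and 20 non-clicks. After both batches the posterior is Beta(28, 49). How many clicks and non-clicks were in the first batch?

Because Beta–binomial updating is additive in the counts, the combined data contributed (α_post−α_prior, β_post−β_prior) successes and failures.
Total across both batches: 28−10=18 clicks, 49−16=33 non-clicks.
Subtract the second batch: 18−10=8 clicks and 33−20=13 non-clicks.

8 clicks and 13 non-clicks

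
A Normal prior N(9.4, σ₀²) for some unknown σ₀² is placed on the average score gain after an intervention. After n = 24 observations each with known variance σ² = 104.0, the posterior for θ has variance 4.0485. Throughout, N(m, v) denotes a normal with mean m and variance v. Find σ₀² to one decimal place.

Posterior precision equals prior precision plus data precision: 1/σ_n² = 1/σ₀² + n/σ².
So 1/σ₀² = 1/4.0485 − 24/104.0 = 0.247005 − 0.230769 = 0.016236.
Hence σ₀² = 1/0.016236 ≈ 61.6.

σ₀² = 61.6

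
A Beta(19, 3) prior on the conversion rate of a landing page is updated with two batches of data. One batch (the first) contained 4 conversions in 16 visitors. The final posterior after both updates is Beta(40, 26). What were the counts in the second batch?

17 conversions and 11 bounces

Sequential conjugate updates are equivalent to a single update on the pooled data, so total successes = posterior α − prior α and total failures = posterior β − prior β.
Total across both batches: 40−19=21 conversions, 26−3=23 bounces.
Subtract the first batch: 21−4=17 conversions and 23−12=11 bounces.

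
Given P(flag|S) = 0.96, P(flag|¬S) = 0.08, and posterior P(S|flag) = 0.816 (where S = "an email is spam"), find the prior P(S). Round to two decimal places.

In odds form, posterior odds = prior odds × likelihood ratio, so prior odds = posterior odds ÷ LR.
Posterior odds = 0.816/(1−0.816) = 4.4348. LR = 0.96/0.08 = 12.0000.
Prior odds = 4.4348/12.0000 = 0.3696, so P(S) = 0.3696/(1+0.3696) ≈ 0.27.

P(S) = 0.27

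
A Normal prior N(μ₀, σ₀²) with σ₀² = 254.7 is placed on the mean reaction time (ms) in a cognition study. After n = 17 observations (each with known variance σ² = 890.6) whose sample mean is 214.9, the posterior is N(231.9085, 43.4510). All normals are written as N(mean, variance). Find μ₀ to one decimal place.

μ₀ = 314.6

The posterior mean is a precision-weighted average: μ_n = (τ₀μ₀ + τ_data·x̄)/(τ₀+τ_data), with τ₀=1/σ₀² and τ_data=n/σ².
Here τ₀ = 1/254.7 = 0.003926 and τ_data = 17/890.6 = 0.019088, so τ_n = 0.023014.
Rearranging for μ₀: μ₀ = (μ_n·τ_n − τ_data·x̄)/τ₀ = (231.9085·0.023014 − 0.019088·214.9) / 0.003926 = 1.235131/0.003926 ≈ 314.6.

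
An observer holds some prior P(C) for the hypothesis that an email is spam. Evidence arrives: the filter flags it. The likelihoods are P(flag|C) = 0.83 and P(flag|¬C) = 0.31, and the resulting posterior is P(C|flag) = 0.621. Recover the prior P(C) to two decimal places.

P(C) = 0.38

In odds form, posterior odds = prior odds × likelihood ratio, so prior odds = posterior odds ÷ LR.
Posterior odds = 0.621/(1−0.621) = 1.6385. LR = 0.83/0.31 = 2.6774.
Prior odds = 1.6385/2.6774 = 0.6120, so P(C) = 0.6120/(1+0.6120) ≈ 0.38.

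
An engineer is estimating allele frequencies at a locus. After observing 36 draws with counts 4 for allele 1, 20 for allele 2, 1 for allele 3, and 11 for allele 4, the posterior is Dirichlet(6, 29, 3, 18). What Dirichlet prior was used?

Dirichlet(2, 9, 2, 7)

For a Dirichlet(α) prior with multinomial counts c, the posterior is Dirichlet(α + c) componentwise.
Subtract each count from the matching posterior parameter: 6−4=2, 29−20=9, 3−1=2, 18−11=7.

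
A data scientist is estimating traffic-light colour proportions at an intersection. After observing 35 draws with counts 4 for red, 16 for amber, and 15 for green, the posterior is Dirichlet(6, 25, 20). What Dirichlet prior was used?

Dirichlet(2, 9, 5)

For a Dirichlet(α) prior with multinomial counts c, the posterior is Dirichlet(α + c) componentwise.
Subtract each count from the matching posterior parameter: 6−4=2, 25−16=9, 20−15=5.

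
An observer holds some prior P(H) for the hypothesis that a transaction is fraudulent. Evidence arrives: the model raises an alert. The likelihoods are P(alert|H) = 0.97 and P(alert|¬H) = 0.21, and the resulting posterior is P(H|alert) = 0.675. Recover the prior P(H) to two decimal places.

P(H) = 0.31

In odds form, posterior odds = prior odds × likelihood ratio, so prior odds = posterior odds ÷ LR.
Posterior odds = 0.675/(1−0.675) = 2.0769. LR = 0.97/0.21 = 4.6190.
Prior odds = 2.0769/4.6190 = 0.4496, so P(H) = 0.4496/(1+0.4496) ≈ 0.31.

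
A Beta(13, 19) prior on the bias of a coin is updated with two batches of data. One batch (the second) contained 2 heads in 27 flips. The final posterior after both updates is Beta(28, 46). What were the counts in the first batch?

Sequential conjugate updates are equivalent to a single update on the pooled data, so total successes = posterior α − prior α and total failures = posterior β − prior β.
Total across both batches: 28−13=15 heads, 46−19=27 tails.
Subtract the second batch: 15−2=13 heads and 27−25=2 tails.

13 heads and 2 tails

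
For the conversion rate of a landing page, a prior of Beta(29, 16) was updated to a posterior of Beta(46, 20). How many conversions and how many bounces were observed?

17 conversions and 4 bounces

Under Beta–binomial conjugacy the posterior parameters are (α+s, β+f).
Match parameters: s=46−29=17, f=20−16=4.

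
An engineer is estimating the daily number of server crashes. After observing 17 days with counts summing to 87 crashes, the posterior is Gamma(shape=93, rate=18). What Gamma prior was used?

A Gamma(α, β) prior (rate parametrization) on a Poisson rate with n observations summing to S gives posterior Gamma(α+S, β+n).
So α = 93 − 87 = 6 and β = 18 − 17 = 1.

Gamma(shape=6, rate=1)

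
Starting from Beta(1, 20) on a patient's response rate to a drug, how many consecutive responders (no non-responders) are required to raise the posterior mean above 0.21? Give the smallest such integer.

k = 5

After k responders and 0 non-responders the posterior is Beta(1+k, 20), with mean (1+k)/(1+20+k).
Set (1+k)/(21+k) > 0.21 and solve: k > (0.21·21 − 1)/(1 − 0.21) = 4.316.
The smallest integer exceeding 4.316 is 5.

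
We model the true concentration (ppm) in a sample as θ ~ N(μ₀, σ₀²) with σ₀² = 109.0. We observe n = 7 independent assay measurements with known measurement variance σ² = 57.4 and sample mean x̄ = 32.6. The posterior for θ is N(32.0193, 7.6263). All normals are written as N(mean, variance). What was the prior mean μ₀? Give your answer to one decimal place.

μ₀ = 24.3

The posterior mean is a precision-weighted average: μ_n = (τ₀μ₀ + τ_data·x̄)/(τ₀+τ_data), with τ₀=1/σ₀² and τ_data=n/σ².
Here τ₀ = 1/109.0 = 0.009174 and τ_data = 7/57.4 = 0.121951, so τ_n = 0.131125.
Rearranging for μ₀: μ₀ = (μ_n·τ_n − τ_data·x̄)/τ₀ = (32.0193·0.131125 − 0.121951·32.6) / 0.009174 = 0.222928/0.009174 ≈ 24.3.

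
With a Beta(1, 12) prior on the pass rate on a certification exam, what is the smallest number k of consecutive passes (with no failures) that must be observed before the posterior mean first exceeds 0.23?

After k passes and 0 failures the posterior is Beta(1+k, 12), with mean (1+k)/(1+12+k).
Set (1+k)/(13+k) > 0.23 and solve: k > (0.23·13 − 1)/(1 − 0.23) = 2.584.
The smallest integer exceeding 2.584 is 3, and checking k=3: (4)/(16) = 0.2500 > 0.23.

k = 3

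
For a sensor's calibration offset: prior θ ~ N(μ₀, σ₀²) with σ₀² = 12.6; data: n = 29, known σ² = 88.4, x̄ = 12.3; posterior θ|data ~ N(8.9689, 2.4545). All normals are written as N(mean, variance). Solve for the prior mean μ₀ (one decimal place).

With known observation variance, the Normal–Normal posterior has precision τ_n = τ₀ + n/σ² and mean μ_n = (τ₀μ₀ + (n/σ²)x̄)/τ_n.
Here τ₀ = 1/12.6 = 0.079365 and τ_data = 29/88.4 = 0.328054, so τ_n = 0.407419.
Rearranging for μ₀: μ₀ = (μ_n·τ_n − τ_data·x̄)/τ₀ = (8.9689·0.407419 − 0.328054·12.3) / 0.079365 = -0.380964/0.079365 ≈ -4.8.

μ₀ = -4.8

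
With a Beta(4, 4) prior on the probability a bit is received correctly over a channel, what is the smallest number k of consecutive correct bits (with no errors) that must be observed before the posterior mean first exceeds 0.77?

After k correct bits and 0 errors the posterior is Beta(4+k, 4), with mean (4+k)/(4+4+k).
Set (4+k)/(8+k) > 0.77 and solve: k > (0.77·8 − 4)/(1 − 0.77) = 9.391.
The smallest integer exceeding 9.391 is 10.

k = 10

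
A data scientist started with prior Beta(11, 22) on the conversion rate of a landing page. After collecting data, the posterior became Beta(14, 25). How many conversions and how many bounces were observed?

3 conversions and 3 bounces

Under Beta–binomial conjugacy the posterior parameters are (α+s, β+f).
Match parameters: s=14−11=3, f=25−22=3.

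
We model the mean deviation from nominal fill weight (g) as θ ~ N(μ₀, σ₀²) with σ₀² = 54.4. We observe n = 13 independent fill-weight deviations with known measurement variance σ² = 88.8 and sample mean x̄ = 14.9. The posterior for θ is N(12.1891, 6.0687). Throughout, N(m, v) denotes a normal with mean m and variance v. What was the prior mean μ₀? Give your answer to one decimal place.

With known observation variance, the Normal–Normal posterior has precision τ_n = τ₀ + n/σ² and mean μ_n = (τ₀μ₀ + (n/σ²)x̄)/τ_n.
Here τ₀ = 1/54.4 = 0.018382 and τ_data = 13/88.8 = 0.146396, so τ_n = 0.164778.
Rearranging for μ₀: μ₀ = (μ_n·τ_n − τ_data·x̄)/τ₀ = (12.1891·0.164778 − 0.146396·14.9) / 0.018382 = -0.172805/0.018382 ≈ -9.4.

μ₀ = -9.4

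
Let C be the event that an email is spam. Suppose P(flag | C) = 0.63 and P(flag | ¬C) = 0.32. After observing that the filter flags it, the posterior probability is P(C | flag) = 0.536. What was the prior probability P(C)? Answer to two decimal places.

P(C) = 0.37

Bayes' rule in odds form gives O(C|E) = O(C)·[P(E|C)/P(E|¬C)], hence O(C) = O(C|E)/LR.
Posterior odds = 0.536/(1−0.536) = 1.1552. LR = 0.63/0.32 = 1.9688.
Prior odds = 1.1552/1.9688 = 0.5868, so P(C) = 0.5868/(1+0.5868) ≈ 0.37.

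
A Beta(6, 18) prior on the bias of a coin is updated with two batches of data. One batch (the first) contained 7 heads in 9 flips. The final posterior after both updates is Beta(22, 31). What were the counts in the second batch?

9 heads and 11 tails

Sequential conjugate updates are equivalent to a single update on the pooled data, so total successes = posterior α − prior α and total failures = posterior β − prior β.
Total across both batches: 22−6=16 heads, 31−18=13 tails.
Subtract the first batch: 16−7=9 heads and 13−2=11 tails.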